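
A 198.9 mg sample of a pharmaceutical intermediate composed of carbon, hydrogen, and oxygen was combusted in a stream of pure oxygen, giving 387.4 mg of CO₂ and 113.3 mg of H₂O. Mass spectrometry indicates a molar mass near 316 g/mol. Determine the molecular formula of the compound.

mol C = 0.3874 g CO₂ ÷ 44.009 g/mol = 0.0088027 mol
mol H = 2 × 0.1133 g H₂O ÷ 18.015 g/mol = 0.012578 mol
mass O = 0.1989 − (0.10573 + 0.012679) = 0.080491 g → mol O = 0.080491 ÷ 15.999 = 0.0050310 mol
Divide by the smallest (0.0050310 mol): C 1.750, H 2.500, O 1.000
Multiplying each by 4 gives whole numbers: C 7.00, H 10.00, O 4.00
Empirical formula: C7H10O4
Empirical-formula mass = 158.15 g/mol; 316 ÷ 158.15 ≈ 2, so the molecular formula is C14H20O8.

C14H20O8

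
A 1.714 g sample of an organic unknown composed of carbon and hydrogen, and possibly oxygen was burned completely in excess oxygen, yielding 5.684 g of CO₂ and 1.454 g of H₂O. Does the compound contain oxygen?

mol C = 5.684 g CO₂ ÷ 44.009 g/mol = 0.12916 mol
mol H = 2 × 1.454 g H₂O ÷ 18.015 g/mol = 0.16142 mol
C and H together account for 1.7140 g — essentially the entire 1.714 g sample — so the compound contains no oxygen.

no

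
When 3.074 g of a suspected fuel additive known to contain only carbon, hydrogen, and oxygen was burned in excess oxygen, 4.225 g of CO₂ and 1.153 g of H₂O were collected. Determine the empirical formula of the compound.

mol C = 4.225 g CO₂ ÷ 44.009 g/mol = 0.096003 mol
mol H = 2 × 1.153 g H₂O ÷ 18.015 g/mol = 0.12800 mol
mass O = 3.074 − (1.1531 + 0.12903) = 1.7919 g → mol O = 1.7919 ÷ 15.999 = 0.11200 mol
Divide by the smallest (0.096003 mol): C 1.000, H 1.333, O 1.167
Multiplying each by 6 gives whole numbers: C 6.00, H 8.00, O 7.00

C6H8O7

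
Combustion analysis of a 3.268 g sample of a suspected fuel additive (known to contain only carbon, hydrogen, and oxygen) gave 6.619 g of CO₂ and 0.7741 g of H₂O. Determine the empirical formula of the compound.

C7H4O4

mol C = 6.619 g CO₂ ÷ 44.009 g/mol = 0.15040 mol
mol H = 2 × 0.7741 g H₂O ÷ 18.015 g/mol = 0.085939 mol
mass O = 3.268 − (1.8065 + 0.086627) = 1.3749 g → mol O = 1.3749 ÷ 15.999 = 0.085937 mol
Divide by the smallest (0.085937 mol): C 1.750, H 1.000, O 1.000
Multiplying each by 4 gives whole numbers: C 7.00, H 4.00, O 4.00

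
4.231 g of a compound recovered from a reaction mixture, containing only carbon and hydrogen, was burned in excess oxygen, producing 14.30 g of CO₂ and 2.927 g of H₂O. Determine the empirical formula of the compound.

CH

mol C = 14.30 g CO₂ ÷ 44.009 g/mol = 0.32493 mol
mol H = 2 × 2.927 g H₂O ÷ 18.015 g/mol = 0.32495 mol
Divide by the smallest (0.32493 mol): C 1.000, H 1.000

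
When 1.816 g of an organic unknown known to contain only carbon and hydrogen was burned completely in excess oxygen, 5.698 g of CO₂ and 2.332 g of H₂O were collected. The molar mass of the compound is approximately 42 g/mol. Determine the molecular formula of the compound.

mol C = 5.698 g CO₂ ÷ 44.009 g/mol = 0.12947 mol
mol H = 2 × 2.332 g H₂O ÷ 18.015 g/mol = 0.25890 mol
Divide by the smallest (0.12947 mol): C 1.000, H 2.000
Empirical formula: CH2
Empirical-formula mass = 14.03 g/mol; 42 ÷ 14.03 ≈ 3, so the molecular formula is C3H6.

C3H6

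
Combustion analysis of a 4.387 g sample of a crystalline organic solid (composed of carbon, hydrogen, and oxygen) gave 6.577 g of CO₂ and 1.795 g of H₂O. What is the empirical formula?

C3H4O3

mol C = 6.577 g CO₂ ÷ 44.009 g/mol = 0.14945 mol
mol H = 2 × 1.795 g H₂O ÷ 18.015 g/mol = 0.19928 mol
mass O = 4.387 − (1.7950 + 0.20087) = 2.3911 g → mol O = 2.3911 ÷ 15.999 = 0.14945 mol
Divide by the smallest (0.14945 mol): C 1.000, H 1.333, O 1.000
Multiplying each by 3 gives whole numbers: C 3.00, H 4.00, O 3.00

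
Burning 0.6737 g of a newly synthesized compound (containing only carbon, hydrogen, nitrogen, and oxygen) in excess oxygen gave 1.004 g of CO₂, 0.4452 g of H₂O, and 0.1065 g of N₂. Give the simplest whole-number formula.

mol C = 1.004 g CO₂ ÷ 44.009 g/mol = 0.022814 mol
mol H = 2 × 0.4452 g H₂O ÷ 18.015 g/mol = 0.049425 mol
mol N = 2 × 0.1065 g N₂ ÷ 28.014 g/mol = 0.0076033 mol
mass O = 0.6737 − (0.27401 + 0.049821 + 0.10650) = 0.24337 g → mol O = 0.24337 ÷ 15.999 = 0.015211 mol
Divide by the smallest (0.0076033 mol): C 3.000, H 6.500, N 1.000, O 2.001
Multiplying each by 2 gives whole numbers: C 6.00, H 13.00, N 2.00, O 4.00

C6H13N2O4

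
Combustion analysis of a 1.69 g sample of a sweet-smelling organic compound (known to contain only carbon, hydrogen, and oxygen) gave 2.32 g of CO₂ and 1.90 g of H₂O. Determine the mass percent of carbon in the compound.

mol C = 2.32 g CO₂ ÷ 44.009 g/mol = 0.05272 mol
mol H = 2 × 1.90 g H₂O ÷ 18.015 g/mol = 0.2109 mol
mass O = 1.69 − (0.6332 + 0.2126) = 0.8442 g → mol O = 0.8442 ÷ 15.999 = 0.05277 mol
mass % C = 0.6332 g ÷ 1.69 g × 100%

37.5%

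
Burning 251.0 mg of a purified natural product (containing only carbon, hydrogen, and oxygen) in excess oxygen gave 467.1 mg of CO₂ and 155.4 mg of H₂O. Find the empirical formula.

C8H13O5

mol C = 0.4671 g CO₂ ÷ 44.009 g/mol = 0.010614 mol
mol H = 2 × 0.1554 g H₂O ÷ 18.015 g/mol = 0.017252 mol
mass O = 0.2510 − (0.12748 + 0.017390) = 0.10613 g → mol O = 0.10613 ÷ 15.999 = 0.0066334 mol
Divide by the smallest (0.0066334 mol): C 1.600, H 2.601, O 1.000
Multiplying each by 5 gives whole numbers: C 8.00, H 13.00, O 5.00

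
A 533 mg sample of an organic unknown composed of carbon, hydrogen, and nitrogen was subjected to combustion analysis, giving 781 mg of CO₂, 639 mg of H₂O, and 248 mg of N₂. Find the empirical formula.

CH4N

mol C = 0.781 g CO₂ ÷ 44.009 g/mol = 0.01775 mol
mol H = 2 × 0.639 g H₂O ÷ 18.015 g/mol = 0.07094 mol
mol N = 2 × 0.248 g N₂ ÷ 28.014 g/mol = 0.01771 mol
Divide by the smallest (0.01771 mol): C 1.002, H 4.007, N 1.000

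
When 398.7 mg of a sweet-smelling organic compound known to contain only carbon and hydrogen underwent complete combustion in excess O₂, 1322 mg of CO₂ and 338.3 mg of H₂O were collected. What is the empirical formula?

mol C = 1.322 g CO₂ ÷ 44.009 g/mol = 0.030039 mol
mol H = 2 × 0.3383 g H₂O ÷ 18.015 g/mol = 0.037558 mol
Divide by the smallest (0.030039 mol): C 1.000, H 1.250
Multiplying each by 4 gives whole numbers: C 4.00, H 5.00

C4H5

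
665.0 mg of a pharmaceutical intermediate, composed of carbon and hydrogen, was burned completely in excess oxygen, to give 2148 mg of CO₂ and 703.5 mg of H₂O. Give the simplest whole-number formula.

C5H8

mol C = 2.148 g CO₂ ÷ 44.009 g/mol = 0.048808 mol
mol H = 2 × 0.7035 g H₂O ÷ 18.015 g/mol = 0.078102 mol
Divide by the smallest (0.048808 mol): C 1.000, H 1.600
Multiplying each by 5 gives whole numbers: C 5.00, H 8.00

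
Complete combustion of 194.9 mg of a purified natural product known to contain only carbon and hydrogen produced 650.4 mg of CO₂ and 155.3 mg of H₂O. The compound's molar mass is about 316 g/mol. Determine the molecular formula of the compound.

mol C = 0.6504 g CO₂ ÷ 44.009 g/mol = 0.014779 mol
mol H = 2 × 0.1553 g H₂O ÷ 18.015 g/mol = 0.017241 mol
Divide by the smallest (0.014779 mol): C 1.000, H 1.167
Multiplying each by 6 gives whole numbers: C 6.00, H 7.00
Empirical formula: C6H7
Empirical-formula mass = 79.12 g/mol; 316 ÷ 79.12 ≈ 4, so the molecular formula is C24H28.

C24H28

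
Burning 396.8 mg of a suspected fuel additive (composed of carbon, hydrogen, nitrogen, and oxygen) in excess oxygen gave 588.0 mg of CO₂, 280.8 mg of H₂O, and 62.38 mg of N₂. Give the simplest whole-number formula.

mol C = 0.5880 g CO₂ ÷ 44.009 g/mol = 0.013361 mol
mol H = 2 × 0.2808 g H₂O ÷ 18.015 g/mol = 0.031174 mol
mol N = 2 × 0.06238 g N₂ ÷ 28.014 g/mol = 0.0044535 mol
mass O = 0.3968 − (0.16048 + 0.031423 + 0.062380) = 0.14252 g → mol O = 0.14252 ÷ 15.999 = 0.0089080 mol
Divide by the smallest (0.0044535 mol): C 3.000, H 7.000, N 1.000, O 2.000

C3H7NO2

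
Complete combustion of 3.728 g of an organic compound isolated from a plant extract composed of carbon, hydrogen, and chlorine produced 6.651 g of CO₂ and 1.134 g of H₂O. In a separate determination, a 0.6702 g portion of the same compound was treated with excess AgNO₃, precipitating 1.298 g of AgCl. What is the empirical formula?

mol C = 6.651 g CO₂ ÷ 44.009 g/mol = 0.15113 mol
mol H = 2 × 1.134 g H₂O ÷ 18.015 g/mol = 0.12590 mol
From the AgCl data: mol Cl per gram of compound = (1.298 ÷ 143.318) ÷ 0.6702 = 0.013514 mol/g, so in the 3.728 g combustion sample mol Cl = 0.050379 mol
Divide by the smallest (0.050379 mol): C 3.000, H 2.499, Cl 1.000
Multiplying each by 2 gives whole numbers: C 6.00, H 5.00, Cl 2.00

C6H5Cl2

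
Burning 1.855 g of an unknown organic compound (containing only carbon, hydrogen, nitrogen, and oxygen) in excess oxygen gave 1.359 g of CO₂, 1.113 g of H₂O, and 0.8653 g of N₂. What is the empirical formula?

CH4N2O

mol C = 1.359 g CO₂ ÷ 44.009 g/mol = 0.030880 mol
mol H = 2 × 1.113 g H₂O ÷ 18.015 g/mol = 0.12356 mol
mol N = 2 × 0.8653 g N₂ ÷ 28.014 g/mol = 0.061776 mol
mass O = 1.855 − (0.37090 + 0.12455 + 0.86530) = 0.49425 g → mol O = 0.49425 ÷ 15.999 = 0.030892 mol
Divide by the smallest (0.030880 mol): C 1.000, H 4.001, N 2.001, O 1.000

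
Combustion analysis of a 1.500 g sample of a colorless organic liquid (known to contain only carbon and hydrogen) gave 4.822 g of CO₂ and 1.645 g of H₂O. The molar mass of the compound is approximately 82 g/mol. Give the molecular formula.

mol C = 4.822 g CO₂ ÷ 44.009 g/mol = 0.10957 mol
mol H = 2 × 1.645 g H₂O ÷ 18.015 g/mol = 0.18263 mol
Divide by the smallest (0.10957 mol): C 1.000, H 1.667
Multiplying each by 3 gives whole numbers: C 3.00, H 5.00
Empirical formula: C3H5
Empirical-formula mass = 41.07 g/mol; 82 ÷ 41.07 ≈ 2, so the molecular formula is C6H10.

C6H10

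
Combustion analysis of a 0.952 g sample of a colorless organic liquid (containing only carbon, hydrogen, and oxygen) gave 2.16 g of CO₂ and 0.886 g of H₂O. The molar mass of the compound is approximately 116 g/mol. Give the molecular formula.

C6H12O2

mol C = 2.16 g CO₂ ÷ 44.009 g/mol = 0.04908 mol
mol H = 2 × 0.886 g H₂O ÷ 18.015 g/mol = 0.09836 mol
mass O = 0.952 − (0.5895 + 0.09915) = 0.2633 g → mol O = 0.2633 ÷ 15.999 = 0.01646 mol
Divide by the smallest (0.01646 mol): C 2.982, H 5.976, O 1.000
Empirical formula: C3H6O
Empirical-formula mass = 58.08 g/mol; 116 ÷ 58.08 ≈ 2, so the molecular formula is C6H12O2.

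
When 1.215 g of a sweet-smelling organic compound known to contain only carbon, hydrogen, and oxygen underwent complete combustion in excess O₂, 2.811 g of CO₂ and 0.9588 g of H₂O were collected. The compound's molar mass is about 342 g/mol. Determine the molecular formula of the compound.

mol C = 2.811 g CO₂ ÷ 44.009 g/mol = 0.063873 mol
mol H = 2 × 0.9588 g H₂O ÷ 18.015 g/mol = 0.10644 mol
mass O = 1.215 − (0.76718 + 0.10730) = 0.34052 g → mol O = 0.34052 ÷ 15.999 = 0.021284 mol
Divide by the smallest (0.021284 mol): C 3.001, H 5.001, O 1.000
Empirical formula: C3H5O
Empirical-formula mass = 57.07 g/mol; 342 ÷ 57.07 ≈ 6, so the molecular formula is C18H30O6.

C18H30O6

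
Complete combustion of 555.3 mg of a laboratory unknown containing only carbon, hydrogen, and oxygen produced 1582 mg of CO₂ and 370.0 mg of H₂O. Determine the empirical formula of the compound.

C7H8O

mol C = 1.582 g CO₂ ÷ 44.009 g/mol = 0.035947 mol
mol H = 2 × 0.3700 g H₂O ÷ 18.015 g/mol = 0.041077 mol
mass O = 0.5553 − (0.43176 + 0.041405) = 0.082133 g → mol O = 0.082133 ÷ 15.999 = 0.0051336 mol
Divide by the smallest (0.0051336 mol): C 7.002, H 8.002, O 1.000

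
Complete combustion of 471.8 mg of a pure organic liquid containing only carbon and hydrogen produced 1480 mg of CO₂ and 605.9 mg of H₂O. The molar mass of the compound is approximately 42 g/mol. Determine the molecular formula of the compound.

mol C = 1.480 g CO₂ ÷ 44.009 g/mol = 0.033629 mol
mol H = 2 × 0.6059 g H₂O ÷ 18.015 g/mol = 0.067266 mol
Divide by the smallest (0.033629 mol): C 1.000, H 2.000
Empirical formula: CH2
Empirical-formula mass = 14.03 g/mol; 42 ÷ 14.03 ≈ 3, so the molecular formula is C3H6.

C3H6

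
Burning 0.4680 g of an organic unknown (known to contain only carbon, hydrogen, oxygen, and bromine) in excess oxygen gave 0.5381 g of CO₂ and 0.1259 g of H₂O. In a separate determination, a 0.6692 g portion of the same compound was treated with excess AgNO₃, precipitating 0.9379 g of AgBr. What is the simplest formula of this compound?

C7H8Br2O

mol C = 0.5381 g CO₂ ÷ 44.009 g/mol = 0.012227 mol
mol H = 2 × 0.1259 g H₂O ÷ 18.015 g/mol = 0.013977 mol
From the AgBr data: mol Br per gram of compound = (0.9379 ÷ 187.772) ÷ 0.6692 = 0.0074640 mol/g, so in the 0.4680 g combustion sample mol Br = 0.0034931 mol
mass O = 0.4680 − (0.14686 + 0.014089 + 0.27912) = 0.027936 g → mol O = 0.027936 ÷ 15.999 = 0.0017461 mol
Divide by the smallest (0.0017461 mol): C 7.002, H 8.005, Br 2.001, O 1.000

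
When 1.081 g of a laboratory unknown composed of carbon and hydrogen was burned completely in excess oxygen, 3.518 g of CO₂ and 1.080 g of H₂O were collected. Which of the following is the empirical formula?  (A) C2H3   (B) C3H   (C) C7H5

(A) C2H3

mol C = 3.518 g CO₂ ÷ 44.009 g/mol = 0.079938 mol
mol H = 2 × 1.080 g H₂O ÷ 18.015 g/mol = 0.11990 mol
Divide by the smallest (0.079938 mol): C 1.000, H 1.500
Multiplying each by 2 gives whole numbers: C 2.00, H 3.00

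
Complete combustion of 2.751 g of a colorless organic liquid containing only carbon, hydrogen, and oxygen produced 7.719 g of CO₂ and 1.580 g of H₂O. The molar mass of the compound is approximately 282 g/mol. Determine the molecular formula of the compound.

mol C = 7.719 g CO₂ ÷ 44.009 g/mol = 0.17540 mol
mol H = 2 × 1.580 g H₂O ÷ 18.015 g/mol = 0.17541 mol
mass O = 2.751 − (2.1067 + 0.17681) = 0.46751 g → mol O = 0.46751 ÷ 15.999 = 0.029221 mol
Divide by the smallest (0.029221 mol): C 6.002, H 6.003, O 1.000
Empirical formula: C6H6O
Empirical-formula mass = 94.11 g/mol; 282 ÷ 94.11 ≈ 3, so the molecular formula is C18H18O3.

C18H18O3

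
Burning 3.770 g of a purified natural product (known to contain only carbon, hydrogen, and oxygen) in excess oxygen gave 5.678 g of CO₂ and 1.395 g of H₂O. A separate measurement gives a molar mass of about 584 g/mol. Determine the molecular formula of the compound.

C20H24O20

mol C = 5.678 g CO₂ ÷ 44.009 g/mol = 0.12902 mol
mol H = 2 × 1.395 g H₂O ÷ 18.015 g/mol = 0.15487 mol
mass O = 3.770 − (1.5496 + 0.15611) = 2.0642 g → mol O = 2.0642 ÷ 15.999 = 0.12902 mol
Divide by the smallest (0.12902 mol): C 1.000, H 1.200, O 1.000
Multiplying each by 5 gives whole numbers: C 5.00, H 6.00, O 5.00
Empirical formula: C5H6O5
Empirical-formula mass = 146.10 g/mol; 584 ÷ 146.10 ≈ 4, so the molecular formula is C20H24O20.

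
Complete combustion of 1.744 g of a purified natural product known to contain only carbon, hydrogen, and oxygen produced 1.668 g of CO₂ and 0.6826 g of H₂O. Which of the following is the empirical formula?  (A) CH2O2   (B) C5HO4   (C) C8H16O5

(A) CH2O2

mol C = 1.668 g CO₂ ÷ 44.009 g/mol = 0.037901 mol
mol H = 2 × 0.6826 g H₂O ÷ 18.015 g/mol = 0.075781 mol
mass O = 1.744 − (0.45523 + 0.076388) = 1.2124 g → mol O = 1.2124 ÷ 15.999 = 0.075778 mol
Divide by the smallest (0.037901 mol): C 1.000, H 1.999, O 1.999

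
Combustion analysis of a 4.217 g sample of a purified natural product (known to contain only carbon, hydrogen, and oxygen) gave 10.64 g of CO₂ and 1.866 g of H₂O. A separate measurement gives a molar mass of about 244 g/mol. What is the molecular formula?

mol C = 10.64 g CO₂ ÷ 44.009 g/mol = 0.24177 mol
mol H = 2 × 1.866 g H₂O ÷ 18.015 g/mol = 0.20716 mol
mass O = 4.217 − (2.9039 + 0.20882) = 1.1043 g → mol O = 1.1043 ÷ 15.999 = 0.069023 mol
Divide by the smallest (0.069023 mol): C 3.503, H 3.001, O 1.000
Multiplying each by 2 gives whole numbers: C 7.01, H 6.00, O 2.00
Empirical formula: C7H6O2
Empirical-formula mass = 122.12 g/mol; 244 ÷ 122.12 ≈ 2, so the molecular formula is C14H12O4.

C14H12O4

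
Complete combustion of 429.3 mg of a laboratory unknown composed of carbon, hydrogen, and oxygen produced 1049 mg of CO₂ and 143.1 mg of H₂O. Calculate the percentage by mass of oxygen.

mol C = 1.049 g CO₂ ÷ 44.009 g/mol = 0.023836 mol
mol H = 2 × 0.1431 g H₂O ÷ 18.015 g/mol = 0.015887 mol
mass O = 0.4293 − (0.28629 + 0.016014) = 0.12699 g → mol O = 0.12699 ÷ 15.999 = 0.0079375 mol
mass % O = 0.12699 g ÷ 0.4293 g × 100%

29.58%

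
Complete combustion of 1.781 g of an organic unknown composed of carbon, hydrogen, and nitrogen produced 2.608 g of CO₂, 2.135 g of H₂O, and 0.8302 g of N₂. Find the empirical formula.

mol C = 2.608 g CO₂ ÷ 44.009 g/mol = 0.059261 mol
mol H = 2 × 2.135 g H₂O ÷ 18.015 g/mol = 0.23702 mol
mol N = 2 × 0.8302 g N₂ ÷ 28.014 g/mol = 0.059270 mol
Divide by the smallest (0.059261 mol): C 1.000, H 4.000, N 1.000

CH4N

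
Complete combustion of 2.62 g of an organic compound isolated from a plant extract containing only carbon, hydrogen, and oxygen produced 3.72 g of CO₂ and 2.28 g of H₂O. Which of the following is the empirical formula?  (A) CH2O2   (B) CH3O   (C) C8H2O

mol C = 3.72 g CO₂ ÷ 44.009 g/mol = 0.08453 mol
mol H = 2 × 2.28 g H₂O ÷ 18.015 g/mol = 0.2531 mol
mass O = 2.62 − (1.015 + 0.2551) = 1.350 g → mol O = 1.350 ÷ 15.999 = 0.08435 mol
Divide by the smallest (0.08435 mol): C 1.002, H 3.001, O 1.000

(B) CH3O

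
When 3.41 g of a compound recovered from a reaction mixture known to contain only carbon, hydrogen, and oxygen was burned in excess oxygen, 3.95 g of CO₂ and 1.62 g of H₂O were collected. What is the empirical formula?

C2H4O3

mol C = 3.95 g CO₂ ÷ 44.009 g/mol = 0.08975 mol
mol H = 2 × 1.62 g H₂O ÷ 18.015 g/mol = 0.1799 mol
mass O = 3.41 − (1.078 + 0.1813) = 2.151 g → mol O = 2.151 ÷ 15.999 = 0.1344 mol
Divide by the smallest (0.08975 mol): C 1.000, H 2.004, O 1.498
Multiplying each by 2 gives whole numbers: C 2.00, H 4.01, O 3.00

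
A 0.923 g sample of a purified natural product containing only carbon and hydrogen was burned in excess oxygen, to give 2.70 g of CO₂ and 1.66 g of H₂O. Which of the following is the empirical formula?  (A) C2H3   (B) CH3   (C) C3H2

(B) CH3

mol C = 2.70 g CO₂ ÷ 44.009 g/mol = 0.06135 mol
mol H = 2 × 1.66 g H₂O ÷ 18.015 g/mol = 0.1843 mol
Divide by the smallest (0.06135 mol): C 1.000, H 3.004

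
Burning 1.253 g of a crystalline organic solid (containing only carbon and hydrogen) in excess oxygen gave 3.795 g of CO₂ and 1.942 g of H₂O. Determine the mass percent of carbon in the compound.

82.66%

mol C = 3.795 g CO₂ ÷ 44.009 g/mol = 0.086232 mol
mol H = 2 × 1.942 g H₂O ÷ 18.015 g/mol = 0.21560 mol
mass % C = 1.0357 g ÷ 1.253 g × 100%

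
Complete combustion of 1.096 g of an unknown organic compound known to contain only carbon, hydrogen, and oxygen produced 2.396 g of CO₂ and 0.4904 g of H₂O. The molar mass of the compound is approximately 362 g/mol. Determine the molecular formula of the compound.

mol C = 2.396 g CO₂ ÷ 44.009 g/mol = 0.054443 mol
mol H = 2 × 0.4904 g H₂O ÷ 18.015 g/mol = 0.054444 mol
mass O = 1.096 − (0.65392 + 0.054879) = 0.38720 g → mol O = 0.38720 ÷ 15.999 = 0.024202 mol
Divide by the smallest (0.024202 mol): C 2.250, H 2.250, O 1.000
Multiplying each by 4 gives whole numbers: C 9.00, H 9.00, O 4.00
Empirical formula: C9H9O4
Empirical-formula mass = 181.17 g/mol; 362 ÷ 181.17 ≈ 2, so the molecular formula is C18H18O8.

C18H18O8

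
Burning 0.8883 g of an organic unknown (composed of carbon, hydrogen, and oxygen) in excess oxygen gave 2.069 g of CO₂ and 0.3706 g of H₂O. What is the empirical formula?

mol C = 2.069 g CO₂ ÷ 44.009 g/mol = 0.047013 mol
mol H = 2 × 0.3706 g H₂O ÷ 18.015 g/mol = 0.041143 mol
mass O = 0.8883 − (0.56467 + 0.041473) = 0.28215 g → mol O = 0.28215 ÷ 15.999 = 0.017636 mol
Divide by the smallest (0.017636 mol): C 2.666, H 2.333, O 1.000
Multiplying each by 3 gives whole numbers: C 8.00, H 7.00, O 3.00

C8H7O3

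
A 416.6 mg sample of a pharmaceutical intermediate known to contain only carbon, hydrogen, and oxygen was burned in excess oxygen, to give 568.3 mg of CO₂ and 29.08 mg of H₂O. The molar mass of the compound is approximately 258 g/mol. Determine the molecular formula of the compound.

mol C = 0.5683 g CO₂ ÷ 44.009 g/mol = 0.012913 mol
mol H = 2 × 0.02908 g H₂O ÷ 18.015 g/mol = 0.0032284 mol
mass O = 0.4166 − (0.15510 + 0.0032542) = 0.25824 g → mol O = 0.25824 ÷ 15.999 = 0.016141 mol
Divide by the smallest (0.0032284 mol): C 4.000, H 1.000, O 5.000
Empirical formula: C4HO5
Empirical-formula mass = 129.05 g/mol; 258 ÷ 129.05 ≈ 2, so the molecular formula is C8H2O10.

C8H2O10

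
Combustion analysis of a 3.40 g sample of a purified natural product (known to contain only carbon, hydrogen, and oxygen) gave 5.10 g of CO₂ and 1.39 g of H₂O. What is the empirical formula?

C3H4O3

mol C = 5.10 g CO₂ ÷ 44.009 g/mol = 0.1159 mol
mol H = 2 × 1.39 g H₂O ÷ 18.015 g/mol = 0.1543 mol
mass O = 3.40 − (1.392 + 0.1556) = 1.853 g → mol O = 1.853 ÷ 15.999 = 0.1158 mol
Divide by the smallest (0.1158 mol): C 1.001, H 1.333, O 1.000
Multiplying each by 3 gives whole numbers: C 3.00, H 4.00, O 3.00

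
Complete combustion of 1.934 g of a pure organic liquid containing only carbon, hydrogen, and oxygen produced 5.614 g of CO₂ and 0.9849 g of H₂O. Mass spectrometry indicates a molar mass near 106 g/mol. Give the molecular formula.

mol C = 5.614 g CO₂ ÷ 44.009 g/mol = 0.12756 mol
mol H = 2 × 0.9849 g H₂O ÷ 18.015 g/mol = 0.10934 mol
mass O = 1.934 − (1.5322 + 0.11022) = 0.29160 g → mol O = 0.29160 ÷ 15.999 = 0.018226 mol
Divide by the smallest (0.018226 mol): C 6.999, H 5.999, O 1.000
Empirical formula: C7H6O
Empirical-formula mass = 106.12 g/mol; 106 ÷ 106.12 ≈ 1, so the molecular formula is C7H6O.

C7H6O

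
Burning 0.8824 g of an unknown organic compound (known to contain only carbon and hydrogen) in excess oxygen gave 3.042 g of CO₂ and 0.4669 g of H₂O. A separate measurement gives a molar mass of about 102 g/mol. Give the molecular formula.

C8H6

mol C = 3.042 g CO₂ ÷ 44.009 g/mol = 0.069122 mol
mol H = 2 × 0.4669 g H₂O ÷ 18.015 g/mol = 0.051835 mol
Divide by the smallest (0.051835 mol): C 1.334, H 1.000
Multiplying each by 3 gives whole numbers: C 4.00, H 3.00
Empirical formula: C4H3
Empirical-formula mass = 51.07 g/mol; 102 ÷ 51.07 ≈ 2, so the molecular formula is C8H6.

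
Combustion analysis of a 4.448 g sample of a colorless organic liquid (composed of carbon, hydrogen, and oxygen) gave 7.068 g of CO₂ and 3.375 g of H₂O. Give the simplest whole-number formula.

C6H14O5

mol C = 7.068 g CO₂ ÷ 44.009 g/mol = 0.16060 mol
mol H = 2 × 3.375 g H₂O ÷ 18.015 g/mol = 0.37469 mol
mass O = 4.448 − (1.9290 + 0.37769) = 2.1413 g → mol O = 2.1413 ÷ 15.999 = 0.13384 mol
Divide by the smallest (0.13384 mol): C 1.200, H 2.800, O 1.000
Multiplying each by 5 gives whole numbers: C 6.00, H 14.00, O 5.00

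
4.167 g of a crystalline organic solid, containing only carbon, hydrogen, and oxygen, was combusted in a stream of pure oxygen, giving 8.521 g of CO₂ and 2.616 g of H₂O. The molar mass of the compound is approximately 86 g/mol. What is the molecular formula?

C4H6O2

mol C = 8.521 g CO₂ ÷ 44.009 g/mol = 0.19362 mol
mol H = 2 × 2.616 g H₂O ÷ 18.015 g/mol = 0.29042 mol
mass O = 4.167 − (2.3256 + 0.29275) = 1.5487 g → mol O = 1.5487 ÷ 15.999 = 0.096799 mol
Divide by the smallest (0.096799 mol): C 2.000, H 3.000, O 1.000
Empirical formula: C2H3O
Empirical-formula mass = 43.05 g/mol; 86 ÷ 43.05 ≈ 2, so the molecular formula is C4H6O2.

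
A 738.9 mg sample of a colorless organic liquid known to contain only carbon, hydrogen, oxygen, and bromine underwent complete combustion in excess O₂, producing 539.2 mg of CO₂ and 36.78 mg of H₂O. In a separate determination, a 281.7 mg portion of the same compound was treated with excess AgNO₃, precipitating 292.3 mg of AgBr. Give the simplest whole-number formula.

mol C = 0.5392 g CO₂ ÷ 44.009 g/mol = 0.012252 mol
mol H = 2 × 0.03678 g H₂O ÷ 18.015 g/mol = 0.0040833 mol
From the AgBr data: mol Br per gram of compound = (0.2923 ÷ 187.772) ÷ 0.2817 = 0.0055260 mol/g, so in the 0.7389 g combustion sample mol Br = 0.0040832 mol
mass O = 0.7389 − (0.14716 + 0.0041159 + 0.32626) = 0.26136 g → mol O = 0.26136 ÷ 15.999 = 0.016336 mol
Divide by the smallest (0.0040832 mol): C 3.001, H 1.000, Br 1.000, O 4.001

C3HBrO4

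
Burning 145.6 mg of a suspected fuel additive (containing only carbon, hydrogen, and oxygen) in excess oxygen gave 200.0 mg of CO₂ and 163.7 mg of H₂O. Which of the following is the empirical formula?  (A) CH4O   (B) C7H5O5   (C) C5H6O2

mol C = 0.2000 g CO₂ ÷ 44.009 g/mol = 0.0045445 mol
mol H = 2 × 0.1637 g H₂O ÷ 18.015 g/mol = 0.018174 mol
mass O = 0.1456 − (0.054584 + 0.018319) = 0.072697 g → mol O = 0.072697 ÷ 15.999 = 0.0045438 mol
Divide by the smallest (0.0045438 mol): C 1.000, H 4.000, O 1.000

(A) CH4O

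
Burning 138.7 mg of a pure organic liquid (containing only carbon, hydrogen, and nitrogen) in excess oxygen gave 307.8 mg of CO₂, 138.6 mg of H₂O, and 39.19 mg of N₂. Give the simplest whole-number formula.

C5H11N2

mol C = 0.3078 g CO₂ ÷ 44.009 g/mol = 0.0069940 mol
mol H = 2 × 0.1386 g H₂O ÷ 18.015 g/mol = 0.015387 mol
mol N = 2 × 0.03919 g N₂ ÷ 28.014 g/mol = 0.0027979 mol
Divide by the smallest (0.0027979 mol): C 2.500, H 5.500, N 1.000
Multiplying each by 2 gives whole numbers: C 5.00, H 11.00, N 2.00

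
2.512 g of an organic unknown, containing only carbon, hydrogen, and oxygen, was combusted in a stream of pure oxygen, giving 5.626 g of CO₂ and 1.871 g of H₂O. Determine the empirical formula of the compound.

mol C = 5.626 g CO₂ ÷ 44.009 g/mol = 0.12784 mol
mol H = 2 × 1.871 g H₂O ÷ 18.015 g/mol = 0.20772 mol
mass O = 2.512 − (1.5355 + 0.20938) = 0.76717 g → mol O = 0.76717 ÷ 15.999 = 0.047951 mol
Divide by the smallest (0.047951 mol): C 2.666, H 4.332, O 1.000
Multiplying each by 3 gives whole numbers: C 8.00, H 13.00, O 3.00

C8H13O3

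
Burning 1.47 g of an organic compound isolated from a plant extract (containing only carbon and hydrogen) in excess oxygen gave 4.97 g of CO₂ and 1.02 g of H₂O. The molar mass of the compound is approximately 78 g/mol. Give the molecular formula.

C6H6

mol C = 4.97 g CO₂ ÷ 44.009 g/mol = 0.1129 mol
mol H = 2 × 1.02 g H₂O ÷ 18.015 g/mol = 0.1132 mol
Divide by the smallest (0.1129 mol): C 1.000, H 1.003
Empirical formula: CH
Empirical-formula mass = 13.02 g/mol; 78 ÷ 13.02 ≈ 6, so the molecular formula is C6H6.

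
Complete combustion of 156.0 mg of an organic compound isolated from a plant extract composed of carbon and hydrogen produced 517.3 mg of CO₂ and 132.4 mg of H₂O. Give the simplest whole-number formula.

mol C = 0.5173 g CO₂ ÷ 44.009 g/mol = 0.011754 mol
mol H = 2 × 0.1324 g H₂O ÷ 18.015 g/mol = 0.014699 mol
Divide by the smallest (0.011754 mol): C 1.000, H 1.250
Multiplying each by 4 gives whole numbers: C 4.00, H 5.00

C4H5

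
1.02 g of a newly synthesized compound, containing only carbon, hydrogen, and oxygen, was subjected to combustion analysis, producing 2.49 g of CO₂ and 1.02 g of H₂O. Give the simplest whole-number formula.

mol C = 2.49 g CO₂ ÷ 44.009 g/mol = 0.05658 mol
mol H = 2 × 1.02 g H₂O ÷ 18.015 g/mol = 0.1132 mol
mass O = 1.02 − (0.6796 + 0.1141) = 0.2263 g → mol O = 0.2263 ÷ 15.999 = 0.01414 mol
Divide by the smallest (0.01414 mol): C 4.000, H 8.006, O 1.000

C4H8O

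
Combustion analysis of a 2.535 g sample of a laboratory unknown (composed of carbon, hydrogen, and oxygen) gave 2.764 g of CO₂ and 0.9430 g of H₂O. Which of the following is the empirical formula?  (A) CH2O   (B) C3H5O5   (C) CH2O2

mol C = 2.764 g CO₂ ÷ 44.009 g/mol = 0.062805 mol
mol H = 2 × 0.9430 g H₂O ÷ 18.015 g/mol = 0.10469 mol
mass O = 2.535 − (0.75435 + 0.10553) = 1.6751 g → mol O = 1.6751 ÷ 15.999 = 0.10470 mol
Divide by the smallest (0.062805 mol): C 1.000, H 1.667, O 1.667
Multiplying each by 3 gives whole numbers: C 3.00, H 5.00, O 5.00

(B) C3H5O5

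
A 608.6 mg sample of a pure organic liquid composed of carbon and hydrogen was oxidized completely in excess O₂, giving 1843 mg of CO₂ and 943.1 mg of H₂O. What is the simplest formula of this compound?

C2H5

mol C = 1.843 g CO₂ ÷ 44.009 g/mol = 0.041878 mol
mol H = 2 × 0.9431 g H₂O ÷ 18.015 g/mol = 0.10470 mol
Divide by the smallest (0.041878 mol): C 1.000, H 2.500
Multiplying each by 2 gives whole numbers: C 2.00, H 5.00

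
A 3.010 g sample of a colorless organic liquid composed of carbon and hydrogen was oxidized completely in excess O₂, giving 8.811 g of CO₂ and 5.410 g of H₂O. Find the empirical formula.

CH3

mol C = 8.811 g CO₂ ÷ 44.009 g/mol = 0.20021 mol
mol H = 2 × 5.410 g H₂O ÷ 18.015 g/mol = 0.60061 mol
Divide by the smallest (0.20021 mol): C 1.000, H 3.000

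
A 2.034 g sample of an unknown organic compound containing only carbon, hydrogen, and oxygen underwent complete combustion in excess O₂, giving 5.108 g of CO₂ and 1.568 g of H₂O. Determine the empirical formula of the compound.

C4H6O

mol C = 5.108 g CO₂ ÷ 44.009 g/mol = 0.11607 mol
mol H = 2 × 1.568 g H₂O ÷ 18.015 g/mol = 0.17408 mol
mass O = 2.034 − (1.3941 + 0.17547) = 0.46445 g → mol O = 0.46445 ÷ 15.999 = 0.029030 mol
Divide by the smallest (0.029030 mol): C 3.998, H 5.997, O 1.000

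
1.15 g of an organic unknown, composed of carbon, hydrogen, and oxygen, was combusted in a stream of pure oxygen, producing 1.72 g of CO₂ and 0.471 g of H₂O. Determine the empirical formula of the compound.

mol C = 1.72 g CO₂ ÷ 44.009 g/mol = 0.03908 mol
mol H = 2 × 0.471 g H₂O ÷ 18.015 g/mol = 0.05229 mol
mass O = 1.15 − (0.4694 + 0.05271) = 0.6279 g → mol O = 0.6279 ÷ 15.999 = 0.03924 mol
Divide by the smallest (0.03908 mol): C 1.000, H 1.338, O 1.004
Multiplying each by 3 gives whole numbers: C 3.00, H 4.01, O 3.01

C3H4O3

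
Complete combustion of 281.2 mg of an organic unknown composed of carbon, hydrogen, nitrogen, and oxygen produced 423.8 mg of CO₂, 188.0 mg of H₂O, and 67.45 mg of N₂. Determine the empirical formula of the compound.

mol C = 0.4238 g CO₂ ÷ 44.009 g/mol = 0.0096298 mol
mol H = 2 × 0.1880 g H₂O ÷ 18.015 g/mol = 0.020871 mol
mol N = 2 × 0.06745 g N₂ ÷ 28.014 g/mol = 0.0048154 mol
mass O = 0.2812 − (0.11566 + 0.021038 + 0.067450) = 0.077047 g → mol O = 0.077047 ÷ 15.999 = 0.0048158 mol
Divide by the smallest (0.0048154 mol): C 2.000, H 4.334, N 1.000, O 1.000
Multiplying each by 3 gives whole numbers: C 6.00, H 13.00, N 3.00, O 3.00

C6H13N3O3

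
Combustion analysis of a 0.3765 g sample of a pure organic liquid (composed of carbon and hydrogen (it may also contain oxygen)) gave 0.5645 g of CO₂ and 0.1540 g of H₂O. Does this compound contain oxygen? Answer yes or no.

mol C = 0.5645 g CO₂ ÷ 44.009 g/mol = 0.012827 mol
mol H = 2 × 0.1540 g H₂O ÷ 18.015 g/mol = 0.017097 mol
C and H account for only 0.17130 g of the 0.3765 g sample; the remaining 0.20520 g must be oxygen.

yes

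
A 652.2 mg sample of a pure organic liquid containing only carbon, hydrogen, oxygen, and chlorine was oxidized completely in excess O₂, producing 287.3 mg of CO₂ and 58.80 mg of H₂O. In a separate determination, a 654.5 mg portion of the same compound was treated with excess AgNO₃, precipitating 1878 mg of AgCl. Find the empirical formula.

CHCl2O

mol C = 0.2873 g CO₂ ÷ 44.009 g/mol = 0.0065282 mol
mol H = 2 × 0.05880 g H₂O ÷ 18.015 g/mol = 0.0065279 mol
From the AgCl data: mol Cl per gram of compound = (1.878 ÷ 143.318) ÷ 0.6545 = 0.020021 mol/g, so in the 0.6522 g combustion sample mol Cl = 0.013058 mol
mass O = 0.6522 − (0.078410 + 0.0065801 + 0.46289) = 0.10431 g → mol O = 0.10431 ÷ 15.999 = 0.0065201 mol
Divide by the smallest (0.0065201 mol): C 1.001, H 1.001, Cl 2.003, O 1.000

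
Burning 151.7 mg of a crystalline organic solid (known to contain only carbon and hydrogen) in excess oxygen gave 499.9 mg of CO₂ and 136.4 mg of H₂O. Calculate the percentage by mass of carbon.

89.94%

mol C = 0.4999 g CO₂ ÷ 44.009 g/mol = 0.011359 mol
mol H = 2 × 0.1364 g H₂O ÷ 18.015 g/mol = 0.015143 mol
mass % C = 0.13643 g ÷ 0.1517 g × 100%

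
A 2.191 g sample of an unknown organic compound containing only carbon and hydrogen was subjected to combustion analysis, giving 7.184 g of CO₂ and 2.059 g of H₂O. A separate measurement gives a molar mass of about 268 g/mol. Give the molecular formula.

mol C = 7.184 g CO₂ ÷ 44.009 g/mol = 0.16324 mol
mol H = 2 × 2.059 g H₂O ÷ 18.015 g/mol = 0.22859 mol
Divide by the smallest (0.16324 mol): C 1.000, H 1.400
Multiplying each by 5 gives whole numbers: C 5.00, H 7.00
Empirical formula: C5H7
Empirical-formula mass = 67.11 g/mol; 268 ÷ 67.11 ≈ 4, so the molecular formula is C20H28.

C20H28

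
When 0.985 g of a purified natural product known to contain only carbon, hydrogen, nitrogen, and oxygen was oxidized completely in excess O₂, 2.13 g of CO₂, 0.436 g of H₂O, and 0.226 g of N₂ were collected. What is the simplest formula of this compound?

mol C = 2.13 g CO₂ ÷ 44.009 g/mol = 0.04840 mol
mol H = 2 × 0.436 g H₂O ÷ 18.015 g/mol = 0.04840 mol
mol N = 2 × 0.226 g N₂ ÷ 28.014 g/mol = 0.01613 mol
mass O = 0.985 − (0.5813 + 0.04879 + 0.2260) = 0.1289 g → mol O = 0.1289 ÷ 15.999 = 0.008056 mol
Divide by the smallest (0.008056 mol): C 6.008, H 6.009, N 2.003, O 1.000

C6H6N2O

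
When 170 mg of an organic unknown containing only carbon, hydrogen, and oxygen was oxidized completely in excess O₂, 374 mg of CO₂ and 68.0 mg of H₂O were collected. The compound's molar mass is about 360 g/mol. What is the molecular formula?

C18H16O8

mol C = 0.374 g CO₂ ÷ 44.009 g/mol = 0.008498 mol
mol H = 2 × 0.0680 g H₂O ÷ 18.015 g/mol = 0.007549 mol
mass O = 0.170 − (0.1021 + 0.007610) = 0.06032 g → mol O = 0.06032 ÷ 15.999 = 0.003770 mol
Divide by the smallest (0.003770 mol): C 2.254, H 2.002, O 1.000
Multiplying each by 4 gives whole numbers: C 9.02, H 8.01, O 4.00
Empirical formula: C9H8O4
Empirical-formula mass = 180.16 g/mol; 360 ÷ 180.16 ≈ 2, so the molecular formula is C18H16O8.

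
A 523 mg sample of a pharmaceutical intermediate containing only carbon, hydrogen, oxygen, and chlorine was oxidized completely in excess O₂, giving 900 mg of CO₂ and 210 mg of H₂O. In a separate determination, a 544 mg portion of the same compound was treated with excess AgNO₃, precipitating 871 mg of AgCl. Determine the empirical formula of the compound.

C7H8Cl2O

mol C = 0.900 g CO₂ ÷ 44.009 g/mol = 0.02045 mol
mol H = 2 × 0.210 g H₂O ÷ 18.015 g/mol = 0.02331 mol
From the AgCl data: mol Cl per gram of compound = (0.871 ÷ 143.318) ÷ 0.544 = 0.01117 mol/g, so in the 0.523 g combustion sample mol Cl = 0.005843 mol
mass O = 0.523 − (0.2456 + 0.02350 + 0.2071) = 0.04674 g → mol O = 0.04674 ÷ 15.999 = 0.002922 mol
Divide by the smallest (0.002922 mol): C 7.000, H 7.980, Cl 2.000, O 1.000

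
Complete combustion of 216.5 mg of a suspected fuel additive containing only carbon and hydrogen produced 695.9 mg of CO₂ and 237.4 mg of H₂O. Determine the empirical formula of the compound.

C3H5

mol C = 0.6959 g CO₂ ÷ 44.009 g/mol = 0.015813 mol
mol H = 2 × 0.2374 g H₂O ÷ 18.015 g/mol = 0.026356 mol
Divide by the smallest (0.015813 mol): C 1.000, H 1.667
Multiplying each by 3 gives whole numbers: C 3.00, H 5.00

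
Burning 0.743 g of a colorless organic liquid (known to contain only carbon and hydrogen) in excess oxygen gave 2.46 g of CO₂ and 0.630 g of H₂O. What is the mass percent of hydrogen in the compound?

9.5%

mol C = 2.46 g CO₂ ÷ 44.009 g/mol = 0.05590 mol
mol H = 2 × 0.630 g H₂O ÷ 18.015 g/mol = 0.06994 mol
mass % H = 0.07050 g ÷ 0.743 g × 100%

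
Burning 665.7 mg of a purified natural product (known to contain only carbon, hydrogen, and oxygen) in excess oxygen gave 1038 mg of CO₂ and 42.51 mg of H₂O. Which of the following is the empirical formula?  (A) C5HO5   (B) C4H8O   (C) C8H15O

mol C = 1.038 g CO₂ ÷ 44.009 g/mol = 0.023586 mol
mol H = 2 × 0.04251 g H₂O ÷ 18.015 g/mol = 0.0047194 mol
mass O = 0.6657 − (0.28329 + 0.0047572) = 0.37765 g → mol O = 0.37765 ÷ 15.999 = 0.023605 mol
Divide by the smallest (0.0047194 mol): C 4.998, H 1.000, O 5.002

(A) C5HO5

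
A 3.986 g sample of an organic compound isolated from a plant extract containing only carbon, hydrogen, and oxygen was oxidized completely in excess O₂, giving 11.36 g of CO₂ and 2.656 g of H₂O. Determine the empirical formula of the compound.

mol C = 11.36 g CO₂ ÷ 44.009 g/mol = 0.25813 mol
mol H = 2 × 2.656 g H₂O ÷ 18.015 g/mol = 0.29487 mol
mass O = 3.986 − (3.1004 + 0.29722) = 0.58839 g → mol O = 0.58839 ÷ 15.999 = 0.036777 mol
Divide by the smallest (0.036777 mol): C 7.019, H 8.018, O 1.000

C7H8O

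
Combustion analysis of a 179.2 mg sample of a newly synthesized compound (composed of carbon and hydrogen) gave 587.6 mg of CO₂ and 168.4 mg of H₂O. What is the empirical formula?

mol C = 0.5876 g CO₂ ÷ 44.009 g/mol = 0.013352 mol
mol H = 2 × 0.1684 g H₂O ÷ 18.015 g/mol = 0.018696 mol
Divide by the smallest (0.013352 mol): C 1.000, H 1.400
Multiplying each by 5 gives whole numbers: C 5.00, H 7.00

C5H7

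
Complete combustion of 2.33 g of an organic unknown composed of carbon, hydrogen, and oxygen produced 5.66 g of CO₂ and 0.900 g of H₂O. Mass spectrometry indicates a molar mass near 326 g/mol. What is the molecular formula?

C18H14O6

mol C = 5.66 g CO₂ ÷ 44.009 g/mol = 0.1286 mol
mol H = 2 × 0.900 g H₂O ÷ 18.015 g/mol = 0.09992 mol
mass O = 2.33 − (1.545 + 0.1007) = 0.6845 g → mol O = 0.6845 ÷ 15.999 = 0.04279 mol
Divide by the smallest (0.04279 mol): C 3.006, H 2.335, O 1.000
Multiplying each by 3 gives whole numbers: C 9.02, H 7.01, O 3.00
Empirical formula: C9H7O3
Empirical-formula mass = 163.15 g/mol; 326 ÷ 163.15 ≈ 2, so the molecular formula is C18H14O6.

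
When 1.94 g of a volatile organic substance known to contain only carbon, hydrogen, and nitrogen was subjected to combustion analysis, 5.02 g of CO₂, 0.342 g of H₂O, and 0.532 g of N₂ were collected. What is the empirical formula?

mol C = 5.02 g CO₂ ÷ 44.009 g/mol = 0.1141 mol
mol H = 2 × 0.342 g H₂O ÷ 18.015 g/mol = 0.03797 mol
mol N = 2 × 0.532 g N₂ ÷ 28.014 g/mol = 0.03798 mol
Divide by the smallest (0.03797 mol): C 3.004, H 1.000, N 1.000

C3HN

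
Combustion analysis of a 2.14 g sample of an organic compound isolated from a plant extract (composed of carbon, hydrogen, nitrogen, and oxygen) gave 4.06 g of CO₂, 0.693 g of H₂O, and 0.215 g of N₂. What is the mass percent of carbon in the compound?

51.8%

mol C = 4.06 g CO₂ ÷ 44.009 g/mol = 0.09225 mol
mol H = 2 × 0.693 g H₂O ÷ 18.015 g/mol = 0.07694 mol
mol N = 2 × 0.215 g N₂ ÷ 28.014 g/mol = 0.01535 mol
mass O = 2.14 − (1.108 + 0.07755 + 0.2150) = 0.7394 g → mol O = 0.7394 ÷ 15.999 = 0.04621 mol
mass % C = 1.108 g ÷ 2.14 g × 100%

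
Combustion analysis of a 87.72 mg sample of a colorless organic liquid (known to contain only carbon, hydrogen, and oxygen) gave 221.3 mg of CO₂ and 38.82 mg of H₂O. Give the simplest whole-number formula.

C7H6O2

mol C = 0.2213 g CO₂ ÷ 44.009 g/mol = 0.0050285 mol
mol H = 2 × 0.03882 g H₂O ÷ 18.015 g/mol = 0.0043097 mol
mass O = 0.08772 − (0.060398 + 0.0043442) = 0.022978 g → mol O = 0.022978 ÷ 15.999 = 0.0014362 mol
Divide by the smallest (0.0014362 mol): C 3.501, H 3.001, O 1.000
Multiplying each by 2 gives whole numbers: C 7.00, H 6.00, O 2.00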